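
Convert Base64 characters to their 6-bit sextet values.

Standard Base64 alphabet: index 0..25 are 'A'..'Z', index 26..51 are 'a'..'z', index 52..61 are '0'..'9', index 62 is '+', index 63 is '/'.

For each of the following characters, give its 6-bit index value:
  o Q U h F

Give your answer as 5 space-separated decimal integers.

'o': a..z range, 26 + ord('o') − ord('a') = 40
'Q': A..Z range, ord('Q') − ord('A') = 16
'U': A..Z range, ord('U') − ord('A') = 20
'h': a..z range, 26 + ord('h') − ord('a') = 33
'F': A..Z range, ord('F') − ord('A') = 5

Answer: 40 16 20 33 5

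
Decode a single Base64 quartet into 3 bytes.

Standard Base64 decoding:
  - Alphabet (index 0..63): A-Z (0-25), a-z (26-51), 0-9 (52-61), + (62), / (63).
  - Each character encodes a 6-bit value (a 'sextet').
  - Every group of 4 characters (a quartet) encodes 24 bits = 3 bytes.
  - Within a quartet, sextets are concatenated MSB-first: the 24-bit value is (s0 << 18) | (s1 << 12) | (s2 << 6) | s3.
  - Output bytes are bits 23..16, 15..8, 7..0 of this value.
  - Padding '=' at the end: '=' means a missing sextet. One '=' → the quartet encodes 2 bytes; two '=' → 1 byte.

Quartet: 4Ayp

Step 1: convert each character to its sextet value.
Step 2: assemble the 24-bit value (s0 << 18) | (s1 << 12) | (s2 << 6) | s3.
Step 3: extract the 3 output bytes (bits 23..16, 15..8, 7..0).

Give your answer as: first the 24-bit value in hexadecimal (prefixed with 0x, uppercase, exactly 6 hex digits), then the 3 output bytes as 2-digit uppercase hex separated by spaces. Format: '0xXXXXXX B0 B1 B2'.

Answer: 0xE00CA9 E0 0C A9

Derivation:
Sextets: 4=56, A=0, y=50, p=41
24-bit: (56<<18) | (0<<12) | (50<<6) | 41
      = 0xE00000 | 0x000000 | 0x000C80 | 0x000029
      = 0xE00CA9
Bytes: (v>>16)&0xFF=E0, (v>>8)&0xFF=0C, v&0xFF=A9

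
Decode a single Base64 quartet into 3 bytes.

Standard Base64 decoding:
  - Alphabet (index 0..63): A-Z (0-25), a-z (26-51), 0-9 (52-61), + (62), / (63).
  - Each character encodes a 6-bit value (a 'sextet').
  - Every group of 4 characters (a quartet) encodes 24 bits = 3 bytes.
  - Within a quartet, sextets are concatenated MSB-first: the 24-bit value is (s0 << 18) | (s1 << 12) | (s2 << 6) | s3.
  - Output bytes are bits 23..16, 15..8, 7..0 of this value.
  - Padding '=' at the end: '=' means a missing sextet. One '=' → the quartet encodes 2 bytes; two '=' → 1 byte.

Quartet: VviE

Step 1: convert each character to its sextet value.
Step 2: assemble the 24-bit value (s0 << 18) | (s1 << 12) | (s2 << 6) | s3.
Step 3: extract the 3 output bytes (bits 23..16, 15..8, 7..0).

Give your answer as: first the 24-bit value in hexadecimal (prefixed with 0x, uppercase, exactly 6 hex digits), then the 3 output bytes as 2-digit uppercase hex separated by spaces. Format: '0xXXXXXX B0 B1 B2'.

Sextets: V=21, v=47, i=34, E=4
24-bit: (21<<18) | (47<<12) | (34<<6) | 4
      = 0x540000 | 0x02F000 | 0x000880 | 0x000004
      = 0x56F884
Bytes: (v>>16)&0xFF=56, (v>>8)&0xFF=F8, v&0xFF=84

Answer: 0x56F884 56 F8 84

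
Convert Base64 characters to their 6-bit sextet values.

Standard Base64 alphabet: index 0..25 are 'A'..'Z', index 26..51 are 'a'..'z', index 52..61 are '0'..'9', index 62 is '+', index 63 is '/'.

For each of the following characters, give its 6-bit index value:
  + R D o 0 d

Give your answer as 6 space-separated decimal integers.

'+': index 62
'R': A..Z range, ord('R') − ord('A') = 17
'D': A..Z range, ord('D') − ord('A') = 3
'o': a..z range, 26 + ord('o') − ord('a') = 40
'0': 0..9 range, 52 + ord('0') − ord('0') = 52
'd': a..z range, 26 + ord('d') − ord('a') = 29

Answer: 62 17 3 40 52 29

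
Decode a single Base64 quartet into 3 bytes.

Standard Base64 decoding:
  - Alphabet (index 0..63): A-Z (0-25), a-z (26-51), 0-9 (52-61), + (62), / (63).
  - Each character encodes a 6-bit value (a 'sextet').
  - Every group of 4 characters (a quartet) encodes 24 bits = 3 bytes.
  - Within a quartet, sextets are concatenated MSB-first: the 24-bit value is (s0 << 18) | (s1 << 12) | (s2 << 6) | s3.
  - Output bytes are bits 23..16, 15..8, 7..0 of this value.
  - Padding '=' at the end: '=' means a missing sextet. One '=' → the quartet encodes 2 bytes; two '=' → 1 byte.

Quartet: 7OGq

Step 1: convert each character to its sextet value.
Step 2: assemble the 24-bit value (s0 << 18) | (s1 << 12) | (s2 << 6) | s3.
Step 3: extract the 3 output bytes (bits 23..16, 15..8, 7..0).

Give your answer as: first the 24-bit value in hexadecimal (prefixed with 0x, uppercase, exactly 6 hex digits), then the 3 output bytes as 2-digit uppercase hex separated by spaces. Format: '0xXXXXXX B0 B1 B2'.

Sextets: 7=59, O=14, G=6, q=42
24-bit: (59<<18) | (14<<12) | (6<<6) | 42
      = 0xEC0000 | 0x00E000 | 0x000180 | 0x00002A
      = 0xECE1AA
Bytes: (v>>16)&0xFF=EC, (v>>8)&0xFF=E1, v&0xFF=AA

Answer: 0xECE1AA EC E1 AA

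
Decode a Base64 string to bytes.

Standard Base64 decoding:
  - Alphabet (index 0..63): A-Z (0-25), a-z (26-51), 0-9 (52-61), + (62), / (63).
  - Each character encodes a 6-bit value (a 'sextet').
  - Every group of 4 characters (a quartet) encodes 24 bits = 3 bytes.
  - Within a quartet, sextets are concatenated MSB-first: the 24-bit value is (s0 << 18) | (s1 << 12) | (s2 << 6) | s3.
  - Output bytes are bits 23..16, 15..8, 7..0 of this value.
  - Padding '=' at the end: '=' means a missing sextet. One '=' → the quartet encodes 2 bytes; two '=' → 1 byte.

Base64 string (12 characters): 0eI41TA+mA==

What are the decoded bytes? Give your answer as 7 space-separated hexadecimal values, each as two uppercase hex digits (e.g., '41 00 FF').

After char 0 ('0'=52): chars_in_quartet=1 acc=0x34 bytes_emitted=0
After char 1 ('e'=30): chars_in_quartet=2 acc=0xD1E bytes_emitted=0
After char 2 ('I'=8): chars_in_quartet=3 acc=0x34788 bytes_emitted=0
After char 3 ('4'=56): chars_in_quartet=4 acc=0xD1E238 -> emit D1 E2 38, reset; bytes_emitted=3
After char 4 ('1'=53): chars_in_quartet=1 acc=0x35 bytes_emitted=3
After char 5 ('T'=19): chars_in_quartet=2 acc=0xD53 bytes_emitted=3
After char 6 ('A'=0): chars_in_quartet=3 acc=0x354C0 bytes_emitted=3
After char 7 ('+'=62): chars_in_quartet=4 acc=0xD5303E -> emit D5 30 3E, reset; bytes_emitted=6
After char 8 ('m'=38): chars_in_quartet=1 acc=0x26 bytes_emitted=6
After char 9 ('A'=0): chars_in_quartet=2 acc=0x980 bytes_emitted=6
Padding '==': partial quartet acc=0x980 -> emit 98; bytes_emitted=7

Answer: D1 E2 38 D5 30 3E 98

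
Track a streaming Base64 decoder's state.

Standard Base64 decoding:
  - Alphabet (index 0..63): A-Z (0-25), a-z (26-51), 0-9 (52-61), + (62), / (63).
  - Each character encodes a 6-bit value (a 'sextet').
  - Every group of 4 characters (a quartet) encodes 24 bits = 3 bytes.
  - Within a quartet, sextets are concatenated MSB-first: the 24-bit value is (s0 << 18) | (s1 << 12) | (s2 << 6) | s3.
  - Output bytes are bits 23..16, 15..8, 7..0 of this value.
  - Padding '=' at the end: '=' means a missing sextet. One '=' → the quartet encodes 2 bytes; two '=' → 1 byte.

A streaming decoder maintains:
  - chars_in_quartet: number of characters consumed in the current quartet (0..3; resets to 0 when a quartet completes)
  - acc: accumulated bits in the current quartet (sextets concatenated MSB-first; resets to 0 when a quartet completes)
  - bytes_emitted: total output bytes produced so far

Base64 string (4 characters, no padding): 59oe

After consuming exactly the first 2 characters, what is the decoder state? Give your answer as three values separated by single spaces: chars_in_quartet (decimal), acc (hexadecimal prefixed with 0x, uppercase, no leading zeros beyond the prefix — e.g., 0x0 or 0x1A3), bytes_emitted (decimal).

Answer: 2 0xE7D 0

Derivation:
After char 0 ('5'=57): chars_in_quartet=1 acc=0x39 bytes_emitted=0
After char 1 ('9'=61): chars_in_quartet=2 acc=0xE7D bytes_emitted=0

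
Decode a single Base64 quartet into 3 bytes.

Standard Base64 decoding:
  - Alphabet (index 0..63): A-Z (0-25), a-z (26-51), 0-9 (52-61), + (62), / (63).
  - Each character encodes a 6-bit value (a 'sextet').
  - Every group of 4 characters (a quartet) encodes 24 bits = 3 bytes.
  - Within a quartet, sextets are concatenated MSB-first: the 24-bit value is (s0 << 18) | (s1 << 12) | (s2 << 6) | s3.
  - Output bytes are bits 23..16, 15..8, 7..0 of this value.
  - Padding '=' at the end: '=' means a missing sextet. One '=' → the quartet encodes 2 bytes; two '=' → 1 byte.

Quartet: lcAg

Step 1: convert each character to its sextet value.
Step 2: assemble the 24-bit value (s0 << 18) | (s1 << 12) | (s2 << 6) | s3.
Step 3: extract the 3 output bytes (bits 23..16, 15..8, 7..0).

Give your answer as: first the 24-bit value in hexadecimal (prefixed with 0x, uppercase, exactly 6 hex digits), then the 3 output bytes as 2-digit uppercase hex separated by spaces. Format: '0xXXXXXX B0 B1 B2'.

Sextets: l=37, c=28, A=0, g=32
24-bit: (37<<18) | (28<<12) | (0<<6) | 32
      = 0x940000 | 0x01C000 | 0x000000 | 0x000020
      = 0x95C020
Bytes: (v>>16)&0xFF=95, (v>>8)&0xFF=C0, v&0xFF=20

Answer: 0x95C020 95 C0 20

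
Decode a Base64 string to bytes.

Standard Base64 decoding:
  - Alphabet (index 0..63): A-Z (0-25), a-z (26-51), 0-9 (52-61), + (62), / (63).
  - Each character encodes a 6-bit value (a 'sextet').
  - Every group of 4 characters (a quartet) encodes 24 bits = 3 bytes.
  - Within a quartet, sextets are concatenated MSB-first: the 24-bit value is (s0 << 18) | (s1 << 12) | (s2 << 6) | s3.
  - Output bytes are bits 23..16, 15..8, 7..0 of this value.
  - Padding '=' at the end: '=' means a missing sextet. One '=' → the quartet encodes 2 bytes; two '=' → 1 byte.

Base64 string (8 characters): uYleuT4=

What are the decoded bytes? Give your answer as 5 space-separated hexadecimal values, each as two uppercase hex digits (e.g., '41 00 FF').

After char 0 ('u'=46): chars_in_quartet=1 acc=0x2E bytes_emitted=0
After char 1 ('Y'=24): chars_in_quartet=2 acc=0xB98 bytes_emitted=0
After char 2 ('l'=37): chars_in_quartet=3 acc=0x2E625 bytes_emitted=0
After char 3 ('e'=30): chars_in_quartet=4 acc=0xB9895E -> emit B9 89 5E, reset; bytes_emitted=3
After char 4 ('u'=46): chars_in_quartet=1 acc=0x2E bytes_emitted=3
After char 5 ('T'=19): chars_in_quartet=2 acc=0xB93 bytes_emitted=3
After char 6 ('4'=56): chars_in_quartet=3 acc=0x2E4F8 bytes_emitted=3
Padding '=': partial quartet acc=0x2E4F8 -> emit B9 3E; bytes_emitted=5

Answer: B9 89 5E B9 3E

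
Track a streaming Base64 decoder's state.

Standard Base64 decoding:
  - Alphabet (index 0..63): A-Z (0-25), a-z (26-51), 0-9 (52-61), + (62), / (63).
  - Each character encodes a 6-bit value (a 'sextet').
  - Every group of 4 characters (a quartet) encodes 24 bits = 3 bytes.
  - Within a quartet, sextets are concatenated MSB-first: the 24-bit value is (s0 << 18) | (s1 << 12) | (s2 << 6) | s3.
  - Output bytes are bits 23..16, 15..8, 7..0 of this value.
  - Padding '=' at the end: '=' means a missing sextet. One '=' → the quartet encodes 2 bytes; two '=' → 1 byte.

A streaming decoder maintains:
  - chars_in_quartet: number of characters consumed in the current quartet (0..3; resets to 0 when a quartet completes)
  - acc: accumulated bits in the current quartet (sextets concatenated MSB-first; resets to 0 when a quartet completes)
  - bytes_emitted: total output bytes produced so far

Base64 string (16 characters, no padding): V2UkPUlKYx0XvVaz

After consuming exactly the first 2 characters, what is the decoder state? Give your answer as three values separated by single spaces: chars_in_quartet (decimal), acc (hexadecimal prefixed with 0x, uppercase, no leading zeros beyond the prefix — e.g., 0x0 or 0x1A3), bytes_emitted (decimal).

Answer: 2 0x576 0

Derivation:
After char 0 ('V'=21): chars_in_quartet=1 acc=0x15 bytes_emitted=0
After char 1 ('2'=54): chars_in_quartet=2 acc=0x576 bytes_emitted=0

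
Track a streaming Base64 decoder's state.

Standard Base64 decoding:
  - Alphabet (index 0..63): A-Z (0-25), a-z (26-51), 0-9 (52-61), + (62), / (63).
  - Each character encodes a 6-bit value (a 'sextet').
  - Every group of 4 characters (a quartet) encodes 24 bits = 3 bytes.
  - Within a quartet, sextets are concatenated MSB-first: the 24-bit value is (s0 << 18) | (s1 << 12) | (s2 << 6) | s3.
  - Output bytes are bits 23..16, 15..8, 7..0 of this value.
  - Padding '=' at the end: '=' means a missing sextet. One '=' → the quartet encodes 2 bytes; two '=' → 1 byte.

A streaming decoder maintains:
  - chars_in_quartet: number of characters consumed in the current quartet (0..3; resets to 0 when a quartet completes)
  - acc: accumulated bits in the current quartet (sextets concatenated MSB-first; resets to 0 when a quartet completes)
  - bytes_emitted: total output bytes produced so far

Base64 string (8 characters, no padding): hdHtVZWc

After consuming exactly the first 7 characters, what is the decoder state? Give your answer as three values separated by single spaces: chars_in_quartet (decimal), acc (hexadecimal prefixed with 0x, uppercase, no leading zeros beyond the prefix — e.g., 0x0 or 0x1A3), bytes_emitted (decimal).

Answer: 3 0x15656 3

Derivation:
After char 0 ('h'=33): chars_in_quartet=1 acc=0x21 bytes_emitted=0
After char 1 ('d'=29): chars_in_quartet=2 acc=0x85D bytes_emitted=0
After char 2 ('H'=7): chars_in_quartet=3 acc=0x21747 bytes_emitted=0
After char 3 ('t'=45): chars_in_quartet=4 acc=0x85D1ED -> emit 85 D1 ED, reset; bytes_emitted=3
After char 4 ('V'=21): chars_in_quartet=1 acc=0x15 bytes_emitted=3
After char 5 ('Z'=25): chars_in_quartet=2 acc=0x559 bytes_emitted=3
After char 6 ('W'=22): chars_in_quartet=3 acc=0x15656 bytes_emitted=3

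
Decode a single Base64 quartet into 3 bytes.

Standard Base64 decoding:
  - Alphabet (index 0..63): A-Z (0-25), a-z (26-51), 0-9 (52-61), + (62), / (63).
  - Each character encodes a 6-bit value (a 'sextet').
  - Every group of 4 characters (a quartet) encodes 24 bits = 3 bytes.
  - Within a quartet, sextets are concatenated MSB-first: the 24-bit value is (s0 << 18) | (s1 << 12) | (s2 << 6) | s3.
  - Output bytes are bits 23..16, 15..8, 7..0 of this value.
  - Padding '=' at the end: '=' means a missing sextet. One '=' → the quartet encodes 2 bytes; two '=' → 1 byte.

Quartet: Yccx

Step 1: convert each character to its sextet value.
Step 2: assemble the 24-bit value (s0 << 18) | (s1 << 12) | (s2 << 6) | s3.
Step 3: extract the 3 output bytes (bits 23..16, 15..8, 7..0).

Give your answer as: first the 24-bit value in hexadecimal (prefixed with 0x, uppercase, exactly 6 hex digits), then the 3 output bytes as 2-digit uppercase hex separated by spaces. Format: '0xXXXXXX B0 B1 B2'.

Answer: 0x61C731 61 C7 31

Derivation:
Sextets: Y=24, c=28, c=28, x=49
24-bit: (24<<18) | (28<<12) | (28<<6) | 49
      = 0x600000 | 0x01C000 | 0x000700 | 0x000031
      = 0x61C731
Bytes: (v>>16)&0xFF=61, (v>>8)&0xFF=C7, v&0xFF=31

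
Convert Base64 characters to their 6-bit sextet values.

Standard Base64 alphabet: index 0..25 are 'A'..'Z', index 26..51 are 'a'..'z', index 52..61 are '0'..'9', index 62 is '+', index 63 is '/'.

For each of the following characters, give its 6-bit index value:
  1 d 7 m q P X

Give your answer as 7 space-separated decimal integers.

Answer: 53 29 59 38 42 15 23

Derivation:
'1': 0..9 range, 52 + ord('1') − ord('0') = 53
'd': a..z range, 26 + ord('d') − ord('a') = 29
'7': 0..9 range, 52 + ord('7') − ord('0') = 59
'm': a..z range, 26 + ord('m') − ord('a') = 38
'q': a..z range, 26 + ord('q') − ord('a') = 42
'P': A..Z range, ord('P') − ord('A') = 15
'X': A..Z range, ord('X') − ord('A') = 23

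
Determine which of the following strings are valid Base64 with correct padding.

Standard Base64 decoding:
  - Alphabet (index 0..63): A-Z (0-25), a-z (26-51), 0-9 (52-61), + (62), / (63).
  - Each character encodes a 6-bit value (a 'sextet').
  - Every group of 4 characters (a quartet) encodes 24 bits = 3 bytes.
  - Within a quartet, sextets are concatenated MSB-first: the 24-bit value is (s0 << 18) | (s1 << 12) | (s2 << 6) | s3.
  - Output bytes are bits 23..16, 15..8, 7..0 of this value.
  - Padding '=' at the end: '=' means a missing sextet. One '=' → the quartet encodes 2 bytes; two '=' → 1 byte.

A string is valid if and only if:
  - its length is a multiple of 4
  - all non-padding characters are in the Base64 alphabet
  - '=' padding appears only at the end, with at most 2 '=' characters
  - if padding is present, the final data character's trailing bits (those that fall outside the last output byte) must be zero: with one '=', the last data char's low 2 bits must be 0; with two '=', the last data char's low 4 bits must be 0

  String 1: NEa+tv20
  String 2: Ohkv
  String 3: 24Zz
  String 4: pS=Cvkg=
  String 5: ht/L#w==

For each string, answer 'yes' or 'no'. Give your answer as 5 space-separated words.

String 1: 'NEa+tv20' → valid
String 2: 'Ohkv' → valid
String 3: '24Zz' → valid
String 4: 'pS=Cvkg=' → invalid (bad char(s): ['=']; '=' in middle)
String 5: 'ht/L#w==' → invalid (bad char(s): ['#'])

Answer: yes yes yes no no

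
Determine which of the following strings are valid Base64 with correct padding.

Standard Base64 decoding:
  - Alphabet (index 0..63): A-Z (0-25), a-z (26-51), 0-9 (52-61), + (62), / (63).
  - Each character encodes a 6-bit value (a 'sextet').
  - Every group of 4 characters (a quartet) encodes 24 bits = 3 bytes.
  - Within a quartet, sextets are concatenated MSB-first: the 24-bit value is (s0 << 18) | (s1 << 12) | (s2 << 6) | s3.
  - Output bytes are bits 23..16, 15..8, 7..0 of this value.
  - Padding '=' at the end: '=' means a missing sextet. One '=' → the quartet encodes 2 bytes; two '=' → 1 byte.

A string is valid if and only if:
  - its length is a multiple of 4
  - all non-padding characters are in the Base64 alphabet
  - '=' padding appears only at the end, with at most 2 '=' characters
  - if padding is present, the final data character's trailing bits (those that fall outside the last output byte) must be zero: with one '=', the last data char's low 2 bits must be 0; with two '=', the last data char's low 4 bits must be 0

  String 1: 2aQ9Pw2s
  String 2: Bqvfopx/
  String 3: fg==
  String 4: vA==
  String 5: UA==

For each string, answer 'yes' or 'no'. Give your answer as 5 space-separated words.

Answer: yes yes yes yes yes

Derivation:
String 1: '2aQ9Pw2s' → valid
String 2: 'Bqvfopx/' → valid
String 3: 'fg==' → valid
String 4: 'vA==' → valid
String 5: 'UA==' → valid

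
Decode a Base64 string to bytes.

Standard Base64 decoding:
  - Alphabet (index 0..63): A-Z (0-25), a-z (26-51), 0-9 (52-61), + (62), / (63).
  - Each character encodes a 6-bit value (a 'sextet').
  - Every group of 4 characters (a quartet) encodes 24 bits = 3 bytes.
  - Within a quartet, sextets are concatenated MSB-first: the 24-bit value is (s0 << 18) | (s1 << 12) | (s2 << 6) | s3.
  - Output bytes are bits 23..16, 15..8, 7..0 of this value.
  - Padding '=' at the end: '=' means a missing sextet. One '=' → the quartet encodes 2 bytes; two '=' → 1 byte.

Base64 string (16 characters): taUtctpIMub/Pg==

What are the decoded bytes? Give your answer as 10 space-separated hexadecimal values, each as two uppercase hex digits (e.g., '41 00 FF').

After char 0 ('t'=45): chars_in_quartet=1 acc=0x2D bytes_emitted=0
After char 1 ('a'=26): chars_in_quartet=2 acc=0xB5A bytes_emitted=0
After char 2 ('U'=20): chars_in_quartet=3 acc=0x2D694 bytes_emitted=0
After char 3 ('t'=45): chars_in_quartet=4 acc=0xB5A52D -> emit B5 A5 2D, reset; bytes_emitted=3
After char 4 ('c'=28): chars_in_quartet=1 acc=0x1C bytes_emitted=3
After char 5 ('t'=45): chars_in_quartet=2 acc=0x72D bytes_emitted=3
After char 6 ('p'=41): chars_in_quartet=3 acc=0x1CB69 bytes_emitted=3
After char 7 ('I'=8): chars_in_quartet=4 acc=0x72DA48 -> emit 72 DA 48, reset; bytes_emitted=6
After char 8 ('M'=12): chars_in_quartet=1 acc=0xC bytes_emitted=6
After char 9 ('u'=46): chars_in_quartet=2 acc=0x32E bytes_emitted=6
After char 10 ('b'=27): chars_in_quartet=3 acc=0xCB9B bytes_emitted=6
After char 11 ('/'=63): chars_in_quartet=4 acc=0x32E6FF -> emit 32 E6 FF, reset; bytes_emitted=9
After char 12 ('P'=15): chars_in_quartet=1 acc=0xF bytes_emitted=9
After char 13 ('g'=32): chars_in_quartet=2 acc=0x3E0 bytes_emitted=9
Padding '==': partial quartet acc=0x3E0 -> emit 3E; bytes_emitted=10

Answer: B5 A5 2D 72 DA 48 32 E6 FF 3E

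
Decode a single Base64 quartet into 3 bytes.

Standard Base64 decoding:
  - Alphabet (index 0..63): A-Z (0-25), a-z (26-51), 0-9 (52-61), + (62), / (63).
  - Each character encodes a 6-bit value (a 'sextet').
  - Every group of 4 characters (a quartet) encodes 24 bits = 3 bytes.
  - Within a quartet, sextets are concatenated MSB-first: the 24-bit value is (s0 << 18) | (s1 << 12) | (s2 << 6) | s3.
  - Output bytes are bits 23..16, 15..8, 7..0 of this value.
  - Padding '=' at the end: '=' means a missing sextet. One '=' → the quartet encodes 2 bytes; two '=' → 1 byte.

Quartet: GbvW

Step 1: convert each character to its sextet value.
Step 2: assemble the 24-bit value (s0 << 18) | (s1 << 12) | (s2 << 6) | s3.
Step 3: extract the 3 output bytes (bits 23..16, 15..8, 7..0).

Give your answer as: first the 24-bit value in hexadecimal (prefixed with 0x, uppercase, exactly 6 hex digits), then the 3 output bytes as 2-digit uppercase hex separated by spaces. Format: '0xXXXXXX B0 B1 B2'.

Answer: 0x19BBD6 19 BB D6

Derivation:
Sextets: G=6, b=27, v=47, W=22
24-bit: (6<<18) | (27<<12) | (47<<6) | 22
      = 0x180000 | 0x01B000 | 0x000BC0 | 0x000016
      = 0x19BBD6
Bytes: (v>>16)&0xFF=19, (v>>8)&0xFF=BB, v&0xFF=D6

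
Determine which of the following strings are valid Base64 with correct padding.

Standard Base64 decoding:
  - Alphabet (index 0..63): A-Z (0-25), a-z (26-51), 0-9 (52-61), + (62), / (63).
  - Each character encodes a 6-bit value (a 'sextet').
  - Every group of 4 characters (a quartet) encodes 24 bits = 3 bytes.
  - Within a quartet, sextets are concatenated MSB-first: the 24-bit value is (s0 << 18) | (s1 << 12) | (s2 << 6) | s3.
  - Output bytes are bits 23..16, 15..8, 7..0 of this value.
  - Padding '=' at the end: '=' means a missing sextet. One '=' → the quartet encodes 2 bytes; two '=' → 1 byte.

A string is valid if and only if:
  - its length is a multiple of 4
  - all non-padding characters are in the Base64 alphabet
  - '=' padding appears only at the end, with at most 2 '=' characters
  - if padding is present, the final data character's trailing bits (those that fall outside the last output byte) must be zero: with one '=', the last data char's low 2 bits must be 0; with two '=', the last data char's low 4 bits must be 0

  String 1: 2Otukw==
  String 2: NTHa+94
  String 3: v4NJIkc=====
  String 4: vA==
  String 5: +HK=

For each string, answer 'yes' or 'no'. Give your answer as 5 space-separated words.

String 1: '2Otukw==' → valid
String 2: 'NTHa+94' → invalid (len=7 not mult of 4)
String 3: 'v4NJIkc=====' → invalid (5 pad chars (max 2))
String 4: 'vA==' → valid
String 5: '+HK=' → invalid (bad trailing bits)

Answer: yes no no yes no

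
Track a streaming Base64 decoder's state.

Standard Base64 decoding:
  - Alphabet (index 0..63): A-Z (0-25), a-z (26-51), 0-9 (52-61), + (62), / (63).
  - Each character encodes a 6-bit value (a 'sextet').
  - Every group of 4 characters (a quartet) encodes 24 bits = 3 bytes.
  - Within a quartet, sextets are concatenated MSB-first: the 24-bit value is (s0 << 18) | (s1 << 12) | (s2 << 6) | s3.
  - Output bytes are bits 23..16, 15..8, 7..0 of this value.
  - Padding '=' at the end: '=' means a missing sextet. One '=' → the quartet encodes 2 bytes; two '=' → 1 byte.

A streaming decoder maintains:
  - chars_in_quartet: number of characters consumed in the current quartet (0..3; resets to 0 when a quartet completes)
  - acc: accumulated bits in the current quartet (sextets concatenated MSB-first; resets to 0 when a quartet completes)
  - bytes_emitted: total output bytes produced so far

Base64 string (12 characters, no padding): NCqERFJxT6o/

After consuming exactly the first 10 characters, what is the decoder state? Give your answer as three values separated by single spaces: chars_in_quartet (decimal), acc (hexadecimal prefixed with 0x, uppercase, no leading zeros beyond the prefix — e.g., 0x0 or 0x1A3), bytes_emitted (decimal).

Answer: 2 0x4FA 6

Derivation:
After char 0 ('N'=13): chars_in_quartet=1 acc=0xD bytes_emitted=0
After char 1 ('C'=2): chars_in_quartet=2 acc=0x342 bytes_emitted=0
After char 2 ('q'=42): chars_in_quartet=3 acc=0xD0AA bytes_emitted=0
After char 3 ('E'=4): chars_in_quartet=4 acc=0x342A84 -> emit 34 2A 84, reset; bytes_emitted=3
After char 4 ('R'=17): chars_in_quartet=1 acc=0x11 bytes_emitted=3
After char 5 ('F'=5): chars_in_quartet=2 acc=0x445 bytes_emitted=3
After char 6 ('J'=9): chars_in_quartet=3 acc=0x11149 bytes_emitted=3
After char 7 ('x'=49): chars_in_quartet=4 acc=0x445271 -> emit 44 52 71, reset; bytes_emitted=6
After char 8 ('T'=19): chars_in_quartet=1 acc=0x13 bytes_emitted=6
After char 9 ('6'=58): chars_in_quartet=2 acc=0x4FA bytes_emitted=6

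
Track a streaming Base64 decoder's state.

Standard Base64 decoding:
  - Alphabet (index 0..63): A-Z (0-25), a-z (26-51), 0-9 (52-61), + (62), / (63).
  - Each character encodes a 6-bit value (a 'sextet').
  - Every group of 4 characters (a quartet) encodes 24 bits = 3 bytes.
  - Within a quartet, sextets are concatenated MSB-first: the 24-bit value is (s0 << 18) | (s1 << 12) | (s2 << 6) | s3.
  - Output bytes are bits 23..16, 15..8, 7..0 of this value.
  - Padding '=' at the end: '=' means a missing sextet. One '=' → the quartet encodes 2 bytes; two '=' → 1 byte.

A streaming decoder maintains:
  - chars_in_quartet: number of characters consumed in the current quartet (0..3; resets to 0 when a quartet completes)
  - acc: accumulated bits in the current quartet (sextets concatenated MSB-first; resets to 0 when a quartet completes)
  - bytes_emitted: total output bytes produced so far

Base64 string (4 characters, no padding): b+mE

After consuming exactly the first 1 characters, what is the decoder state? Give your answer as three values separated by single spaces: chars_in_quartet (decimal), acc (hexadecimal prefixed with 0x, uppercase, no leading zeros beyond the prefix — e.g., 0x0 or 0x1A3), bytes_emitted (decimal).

After char 0 ('b'=27): chars_in_quartet=1 acc=0x1B bytes_emitted=0

Answer: 1 0x1B 0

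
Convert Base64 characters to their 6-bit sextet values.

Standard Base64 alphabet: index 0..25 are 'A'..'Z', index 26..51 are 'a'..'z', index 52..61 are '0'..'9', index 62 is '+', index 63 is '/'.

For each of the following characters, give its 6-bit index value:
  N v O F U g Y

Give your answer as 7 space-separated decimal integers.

Answer: 13 47 14 5 20 32 24

Derivation:
'N': A..Z range, ord('N') − ord('A') = 13
'v': a..z range, 26 + ord('v') − ord('a') = 47
'O': A..Z range, ord('O') − ord('A') = 14
'F': A..Z range, ord('F') − ord('A') = 5
'U': A..Z range, ord('U') − ord('A') = 20
'g': a..z range, 26 + ord('g') − ord('a') = 32
'Y': A..Z range, ord('Y') − ord('A') = 24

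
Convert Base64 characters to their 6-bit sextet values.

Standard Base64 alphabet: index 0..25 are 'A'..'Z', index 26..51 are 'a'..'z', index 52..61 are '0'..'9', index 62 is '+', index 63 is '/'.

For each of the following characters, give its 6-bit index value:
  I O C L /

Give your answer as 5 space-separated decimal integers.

'I': A..Z range, ord('I') − ord('A') = 8
'O': A..Z range, ord('O') − ord('A') = 14
'C': A..Z range, ord('C') − ord('A') = 2
'L': A..Z range, ord('L') − ord('A') = 11
'/': index 63

Answer: 8 14 2 11 63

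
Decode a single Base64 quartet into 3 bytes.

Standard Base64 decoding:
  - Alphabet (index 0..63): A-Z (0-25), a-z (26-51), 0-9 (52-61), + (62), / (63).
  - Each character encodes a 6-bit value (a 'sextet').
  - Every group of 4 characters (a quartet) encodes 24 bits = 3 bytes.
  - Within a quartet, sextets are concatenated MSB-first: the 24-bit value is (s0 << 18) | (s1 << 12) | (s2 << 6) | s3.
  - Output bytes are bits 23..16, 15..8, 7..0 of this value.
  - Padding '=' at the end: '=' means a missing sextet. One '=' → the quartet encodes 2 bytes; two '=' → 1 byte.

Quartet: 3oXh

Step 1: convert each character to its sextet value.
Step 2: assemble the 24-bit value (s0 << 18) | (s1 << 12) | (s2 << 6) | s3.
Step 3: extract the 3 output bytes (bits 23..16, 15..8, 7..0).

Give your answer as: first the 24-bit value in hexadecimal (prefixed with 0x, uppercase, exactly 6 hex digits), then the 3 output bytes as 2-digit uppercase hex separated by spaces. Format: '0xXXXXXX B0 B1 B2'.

Sextets: 3=55, o=40, X=23, h=33
24-bit: (55<<18) | (40<<12) | (23<<6) | 33
      = 0xDC0000 | 0x028000 | 0x0005C0 | 0x000021
      = 0xDE85E1
Bytes: (v>>16)&0xFF=DE, (v>>8)&0xFF=85, v&0xFF=E1

Answer: 0xDE85E1 DE 85 E1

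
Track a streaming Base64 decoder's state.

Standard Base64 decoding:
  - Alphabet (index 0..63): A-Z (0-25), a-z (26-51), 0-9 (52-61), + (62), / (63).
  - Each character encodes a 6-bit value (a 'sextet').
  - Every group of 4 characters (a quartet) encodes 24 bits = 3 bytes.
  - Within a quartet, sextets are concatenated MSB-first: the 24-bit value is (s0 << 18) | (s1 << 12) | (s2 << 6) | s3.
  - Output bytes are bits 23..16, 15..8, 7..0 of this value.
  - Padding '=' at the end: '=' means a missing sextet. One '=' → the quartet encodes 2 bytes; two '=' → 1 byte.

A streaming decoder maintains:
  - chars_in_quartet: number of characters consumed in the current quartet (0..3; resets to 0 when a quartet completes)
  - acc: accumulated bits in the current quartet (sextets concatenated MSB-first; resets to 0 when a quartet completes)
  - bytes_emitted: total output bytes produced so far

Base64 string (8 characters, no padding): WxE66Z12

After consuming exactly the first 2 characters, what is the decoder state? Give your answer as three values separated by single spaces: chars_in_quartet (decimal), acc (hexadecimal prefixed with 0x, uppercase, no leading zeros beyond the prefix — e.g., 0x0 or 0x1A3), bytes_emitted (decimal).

After char 0 ('W'=22): chars_in_quartet=1 acc=0x16 bytes_emitted=0
After char 1 ('x'=49): chars_in_quartet=2 acc=0x5B1 bytes_emitted=0

Answer: 2 0x5B1 0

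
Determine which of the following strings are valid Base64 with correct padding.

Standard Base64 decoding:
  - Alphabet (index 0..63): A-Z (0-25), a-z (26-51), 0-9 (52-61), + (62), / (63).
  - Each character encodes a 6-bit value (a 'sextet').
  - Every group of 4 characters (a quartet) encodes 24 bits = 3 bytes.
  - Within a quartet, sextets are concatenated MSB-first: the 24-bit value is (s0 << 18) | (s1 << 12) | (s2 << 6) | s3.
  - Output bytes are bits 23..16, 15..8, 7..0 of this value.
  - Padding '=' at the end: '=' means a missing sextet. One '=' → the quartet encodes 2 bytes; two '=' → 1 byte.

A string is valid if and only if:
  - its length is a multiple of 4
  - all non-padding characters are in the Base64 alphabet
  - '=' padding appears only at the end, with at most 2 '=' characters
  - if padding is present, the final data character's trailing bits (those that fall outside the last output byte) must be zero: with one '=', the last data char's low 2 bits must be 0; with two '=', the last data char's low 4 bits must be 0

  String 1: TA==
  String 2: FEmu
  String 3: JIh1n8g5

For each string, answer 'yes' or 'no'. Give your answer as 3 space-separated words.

Answer: yes yes yes

Derivation:
String 1: 'TA==' → valid
String 2: 'FEmu' → valid
String 3: 'JIh1n8g5' → valid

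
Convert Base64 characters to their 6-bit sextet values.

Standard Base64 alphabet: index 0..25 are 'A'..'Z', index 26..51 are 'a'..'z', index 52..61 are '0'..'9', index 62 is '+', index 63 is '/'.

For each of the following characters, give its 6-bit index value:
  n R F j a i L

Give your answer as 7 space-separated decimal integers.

'n': a..z range, 26 + ord('n') − ord('a') = 39
'R': A..Z range, ord('R') − ord('A') = 17
'F': A..Z range, ord('F') − ord('A') = 5
'j': a..z range, 26 + ord('j') − ord('a') = 35
'a': a..z range, 26 + ord('a') − ord('a') = 26
'i': a..z range, 26 + ord('i') − ord('a') = 34
'L': A..Z range, ord('L') − ord('A') = 11

Answer: 39 17 5 35 26 34 11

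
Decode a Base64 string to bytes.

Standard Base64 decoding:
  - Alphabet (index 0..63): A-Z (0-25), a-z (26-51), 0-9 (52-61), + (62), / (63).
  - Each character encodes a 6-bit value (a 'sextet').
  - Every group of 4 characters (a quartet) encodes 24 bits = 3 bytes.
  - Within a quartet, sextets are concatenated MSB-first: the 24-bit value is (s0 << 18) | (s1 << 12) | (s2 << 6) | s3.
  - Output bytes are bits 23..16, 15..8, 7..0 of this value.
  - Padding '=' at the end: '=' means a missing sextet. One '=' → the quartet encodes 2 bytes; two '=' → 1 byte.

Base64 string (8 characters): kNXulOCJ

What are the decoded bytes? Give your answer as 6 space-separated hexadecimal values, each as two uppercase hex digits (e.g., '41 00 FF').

Answer: 90 D5 EE 94 E0 89

Derivation:
After char 0 ('k'=36): chars_in_quartet=1 acc=0x24 bytes_emitted=0
After char 1 ('N'=13): chars_in_quartet=2 acc=0x90D bytes_emitted=0
After char 2 ('X'=23): chars_in_quartet=3 acc=0x24357 bytes_emitted=0
After char 3 ('u'=46): chars_in_quartet=4 acc=0x90D5EE -> emit 90 D5 EE, reset; bytes_emitted=3
After char 4 ('l'=37): chars_in_quartet=1 acc=0x25 bytes_emitted=3
After char 5 ('O'=14): chars_in_quartet=2 acc=0x94E bytes_emitted=3
After char 6 ('C'=2): chars_in_quartet=3 acc=0x25382 bytes_emitted=3
After char 7 ('J'=9): chars_in_quartet=4 acc=0x94E089 -> emit 94 E0 89, reset; bytes_emitted=6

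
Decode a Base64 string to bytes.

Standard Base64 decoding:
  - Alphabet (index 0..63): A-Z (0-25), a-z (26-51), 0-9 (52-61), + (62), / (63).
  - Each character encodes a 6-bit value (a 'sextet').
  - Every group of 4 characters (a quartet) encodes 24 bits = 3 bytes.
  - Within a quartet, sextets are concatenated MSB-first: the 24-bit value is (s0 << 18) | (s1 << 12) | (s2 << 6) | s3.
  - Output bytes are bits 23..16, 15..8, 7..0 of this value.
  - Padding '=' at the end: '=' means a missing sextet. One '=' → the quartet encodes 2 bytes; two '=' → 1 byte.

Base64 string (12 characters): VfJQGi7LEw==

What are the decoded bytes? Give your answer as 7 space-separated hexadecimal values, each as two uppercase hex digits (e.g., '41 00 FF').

Answer: 55 F2 50 1A 2E CB 13

Derivation:
After char 0 ('V'=21): chars_in_quartet=1 acc=0x15 bytes_emitted=0
After char 1 ('f'=31): chars_in_quartet=2 acc=0x55F bytes_emitted=0
After char 2 ('J'=9): chars_in_quartet=3 acc=0x157C9 bytes_emitted=0
After char 3 ('Q'=16): chars_in_quartet=4 acc=0x55F250 -> emit 55 F2 50, reset; bytes_emitted=3
After char 4 ('G'=6): chars_in_quartet=1 acc=0x6 bytes_emitted=3
After char 5 ('i'=34): chars_in_quartet=2 acc=0x1A2 bytes_emitted=3
After char 6 ('7'=59): chars_in_quartet=3 acc=0x68BB bytes_emitted=3
After char 7 ('L'=11): chars_in_quartet=4 acc=0x1A2ECB -> emit 1A 2E CB, reset; bytes_emitted=6
After char 8 ('E'=4): chars_in_quartet=1 acc=0x4 bytes_emitted=6
After char 9 ('w'=48): chars_in_quartet=2 acc=0x130 bytes_emitted=6
Padding '==': partial quartet acc=0x130 -> emit 13; bytes_emitted=7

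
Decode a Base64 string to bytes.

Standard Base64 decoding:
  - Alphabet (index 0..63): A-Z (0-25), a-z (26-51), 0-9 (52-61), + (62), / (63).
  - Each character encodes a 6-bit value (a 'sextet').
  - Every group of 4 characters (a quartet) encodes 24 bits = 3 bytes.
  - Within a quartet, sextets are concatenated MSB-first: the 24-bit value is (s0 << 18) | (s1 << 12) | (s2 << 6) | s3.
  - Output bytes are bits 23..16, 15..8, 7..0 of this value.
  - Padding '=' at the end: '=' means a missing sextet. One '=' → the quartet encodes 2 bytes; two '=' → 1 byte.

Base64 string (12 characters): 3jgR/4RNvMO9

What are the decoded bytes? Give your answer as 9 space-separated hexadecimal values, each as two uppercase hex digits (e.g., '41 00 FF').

After char 0 ('3'=55): chars_in_quartet=1 acc=0x37 bytes_emitted=0
After char 1 ('j'=35): chars_in_quartet=2 acc=0xDE3 bytes_emitted=0
After char 2 ('g'=32): chars_in_quartet=3 acc=0x378E0 bytes_emitted=0
After char 3 ('R'=17): chars_in_quartet=4 acc=0xDE3811 -> emit DE 38 11, reset; bytes_emitted=3
After char 4 ('/'=63): chars_in_quartet=1 acc=0x3F bytes_emitted=3
After char 5 ('4'=56): chars_in_quartet=2 acc=0xFF8 bytes_emitted=3
After char 6 ('R'=17): chars_in_quartet=3 acc=0x3FE11 bytes_emitted=3
After char 7 ('N'=13): chars_in_quartet=4 acc=0xFF844D -> emit FF 84 4D, reset; bytes_emitted=6
After char 8 ('v'=47): chars_in_quartet=1 acc=0x2F bytes_emitted=6
After char 9 ('M'=12): chars_in_quartet=2 acc=0xBCC bytes_emitted=6
After char 10 ('O'=14): chars_in_quartet=3 acc=0x2F30E bytes_emitted=6
After char 11 ('9'=61): chars_in_quartet=4 acc=0xBCC3BD -> emit BC C3 BD, reset; bytes_emitted=9

Answer: DE 38 11 FF 84 4D BC C3 BD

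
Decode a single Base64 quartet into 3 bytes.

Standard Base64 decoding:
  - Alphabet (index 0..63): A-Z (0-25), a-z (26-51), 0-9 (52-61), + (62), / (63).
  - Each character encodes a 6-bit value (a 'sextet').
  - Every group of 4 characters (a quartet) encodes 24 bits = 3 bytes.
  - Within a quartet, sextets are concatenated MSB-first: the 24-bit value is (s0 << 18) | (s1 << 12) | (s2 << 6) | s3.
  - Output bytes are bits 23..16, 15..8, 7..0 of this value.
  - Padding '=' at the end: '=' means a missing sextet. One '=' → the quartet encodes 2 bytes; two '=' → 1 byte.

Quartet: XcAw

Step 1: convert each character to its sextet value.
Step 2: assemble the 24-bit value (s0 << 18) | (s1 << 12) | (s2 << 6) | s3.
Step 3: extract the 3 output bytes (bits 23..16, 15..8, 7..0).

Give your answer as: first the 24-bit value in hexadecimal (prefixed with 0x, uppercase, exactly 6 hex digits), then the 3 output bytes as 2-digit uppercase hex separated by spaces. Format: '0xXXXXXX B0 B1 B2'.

Sextets: X=23, c=28, A=0, w=48
24-bit: (23<<18) | (28<<12) | (0<<6) | 48
      = 0x5C0000 | 0x01C000 | 0x000000 | 0x000030
      = 0x5DC030
Bytes: (v>>16)&0xFF=5D, (v>>8)&0xFF=C0, v&0xFF=30

Answer: 0x5DC030 5D C0 30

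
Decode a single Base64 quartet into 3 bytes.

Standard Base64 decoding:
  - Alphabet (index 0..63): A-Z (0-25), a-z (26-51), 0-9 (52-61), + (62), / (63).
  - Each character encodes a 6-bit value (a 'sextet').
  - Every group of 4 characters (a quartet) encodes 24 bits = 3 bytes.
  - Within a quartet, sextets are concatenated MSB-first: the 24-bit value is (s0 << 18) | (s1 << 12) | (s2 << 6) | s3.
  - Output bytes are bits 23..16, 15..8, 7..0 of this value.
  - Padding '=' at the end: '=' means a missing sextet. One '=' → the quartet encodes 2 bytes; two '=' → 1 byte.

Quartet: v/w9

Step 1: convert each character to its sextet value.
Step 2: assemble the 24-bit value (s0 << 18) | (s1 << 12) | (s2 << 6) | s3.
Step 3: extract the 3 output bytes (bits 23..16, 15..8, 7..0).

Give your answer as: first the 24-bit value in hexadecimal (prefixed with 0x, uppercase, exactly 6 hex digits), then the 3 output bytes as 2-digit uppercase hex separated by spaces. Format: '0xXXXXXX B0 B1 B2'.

Sextets: v=47, /=63, w=48, 9=61
24-bit: (47<<18) | (63<<12) | (48<<6) | 61
      = 0xBC0000 | 0x03F000 | 0x000C00 | 0x00003D
      = 0xBFFC3D
Bytes: (v>>16)&0xFF=BF, (v>>8)&0xFF=FC, v&0xFF=3D

Answer: 0xBFFC3D BF FC 3D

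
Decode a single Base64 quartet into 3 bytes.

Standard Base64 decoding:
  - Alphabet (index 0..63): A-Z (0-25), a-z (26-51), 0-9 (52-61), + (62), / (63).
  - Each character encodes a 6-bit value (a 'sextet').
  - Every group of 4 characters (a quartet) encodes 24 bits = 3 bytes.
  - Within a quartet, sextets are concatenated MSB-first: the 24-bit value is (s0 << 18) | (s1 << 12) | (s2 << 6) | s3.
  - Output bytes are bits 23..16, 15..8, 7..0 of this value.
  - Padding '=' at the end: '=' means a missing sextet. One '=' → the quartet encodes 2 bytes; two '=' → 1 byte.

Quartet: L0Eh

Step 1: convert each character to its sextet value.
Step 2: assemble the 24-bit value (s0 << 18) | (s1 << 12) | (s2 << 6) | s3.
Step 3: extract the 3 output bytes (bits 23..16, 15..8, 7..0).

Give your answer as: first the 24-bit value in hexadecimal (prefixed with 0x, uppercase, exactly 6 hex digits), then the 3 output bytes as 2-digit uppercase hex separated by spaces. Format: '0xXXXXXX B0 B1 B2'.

Sextets: L=11, 0=52, E=4, h=33
24-bit: (11<<18) | (52<<12) | (4<<6) | 33
      = 0x2C0000 | 0x034000 | 0x000100 | 0x000021
      = 0x2F4121
Bytes: (v>>16)&0xFF=2F, (v>>8)&0xFF=41, v&0xFF=21

Answer: 0x2F4121 2F 41 21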